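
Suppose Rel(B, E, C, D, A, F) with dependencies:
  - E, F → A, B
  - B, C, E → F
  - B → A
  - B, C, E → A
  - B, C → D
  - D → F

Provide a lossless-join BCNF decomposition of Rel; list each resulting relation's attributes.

Candidate keys of the original relation: {B, C, E}, {C, D, E}, {C, E, F}.
Within {A, B, C, D, E, F}: {E, F}⁺ ∩ {A, B, C, D, E, F} = {A, B, E, F}, not the whole set, so E, F → A, B violates BCNF; decompose into {A, B, E, F} and {C, D, E, F}.
Within {A, B, E, F}: {B}⁺ ∩ {A, B, E, F} = {A, B}, not the whole set, so B → A violates BCNF; decompose into {A, B} and {B, E, F}.
{A, B} has no BCNF violation.
{B, E, F} has no BCNF violation.
Within {C, D, E, F}: {D}⁺ ∩ {C, D, E, F} = {D, F}, not the whole set, so D → F violates BCNF; decompose into {D, F} and {C, D, E}.
{D, F} has no BCNF violation.
{C, D, E} has no BCNF violation.

{A, B}; {B, E, F}; {C, D, E}; {D, F}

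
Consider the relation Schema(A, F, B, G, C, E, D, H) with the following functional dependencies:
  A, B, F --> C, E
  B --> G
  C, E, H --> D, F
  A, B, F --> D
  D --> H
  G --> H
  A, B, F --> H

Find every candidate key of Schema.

No FD produces {A, B}, so they must be in every candidate key.
{A, B, F}⁺ = {A, B, C, D, E, F, G, H}, which is every attribute, so {A, B, F} is a candidate key.
{A, B, C, E}⁺ = {A, B, C, D, E, F, G, H}, which is every attribute, so {A, B, C, E} is a candidate key.
These are minimal and exhaustive — every other superkey contains one of them.

{A, B, C, E}, {A, B, F}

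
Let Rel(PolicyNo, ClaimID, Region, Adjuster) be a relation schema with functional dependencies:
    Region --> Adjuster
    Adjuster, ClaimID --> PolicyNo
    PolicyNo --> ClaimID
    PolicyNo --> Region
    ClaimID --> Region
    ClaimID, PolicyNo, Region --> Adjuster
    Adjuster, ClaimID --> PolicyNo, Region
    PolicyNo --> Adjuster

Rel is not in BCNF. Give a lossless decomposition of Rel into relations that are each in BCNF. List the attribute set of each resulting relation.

{Adjuster, Region}; {ClaimID, PolicyNo, Region}

Candidate keys of the original relation: {ClaimID}, {PolicyNo}.
{Adjuster, ClaimID, PolicyNo, Region}: {Region} determines {Adjuster, Region} here but is not a superkey — split on Region --> Adjuster, giving {Adjuster, Region} and {ClaimID, PolicyNo, Region}.
{Adjuster, Region} is in BCNF.
{ClaimID, PolicyNo, Region} is in BCNF.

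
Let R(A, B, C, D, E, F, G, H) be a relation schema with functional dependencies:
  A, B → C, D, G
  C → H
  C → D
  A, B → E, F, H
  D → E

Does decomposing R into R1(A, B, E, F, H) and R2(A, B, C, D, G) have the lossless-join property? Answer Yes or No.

R1 ∩ R2 = {A, B}; its closure under F is {A, B, C, D, E, F, G, H}.
Since R1 ⊆ {A, B, C, D, E, F, G, H}, the intersection is a superkey of R1; the decomposition is lossless.

Yes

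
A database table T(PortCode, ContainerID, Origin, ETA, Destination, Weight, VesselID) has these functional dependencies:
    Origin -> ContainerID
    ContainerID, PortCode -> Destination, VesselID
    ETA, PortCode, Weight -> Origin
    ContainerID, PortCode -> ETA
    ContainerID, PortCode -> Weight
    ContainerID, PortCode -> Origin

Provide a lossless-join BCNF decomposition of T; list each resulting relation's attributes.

Candidate keys of the original relation: {ContainerID, PortCode}, {ETA, PortCode, Weight}, {Origin, PortCode}.
{ContainerID, Destination, ETA, Origin, PortCode, VesselID, Weight}: {Origin} determines {ContainerID, Origin} here but is not a superkey — split on Origin -> ContainerID, giving {ContainerID, Origin} and {Destination, ETA, Origin, PortCode, VesselID, Weight}.
{ContainerID, Origin}: every determinant is a superkey — BCNF.
{Destination, ETA, Origin, PortCode, VesselID, Weight}: every determinant is a superkey — BCNF.

{ContainerID, Origin}; {Destination, ETA, Origin, PortCode, VesselID, Weight}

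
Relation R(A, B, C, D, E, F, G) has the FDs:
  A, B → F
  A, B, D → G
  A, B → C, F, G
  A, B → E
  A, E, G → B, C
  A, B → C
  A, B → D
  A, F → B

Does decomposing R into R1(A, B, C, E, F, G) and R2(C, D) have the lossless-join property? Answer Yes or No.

R1 ∩ R2 = {C}; its closure under F is {C}.
The closure covers neither R1 nor R2 entirely; the join is not lossless.

No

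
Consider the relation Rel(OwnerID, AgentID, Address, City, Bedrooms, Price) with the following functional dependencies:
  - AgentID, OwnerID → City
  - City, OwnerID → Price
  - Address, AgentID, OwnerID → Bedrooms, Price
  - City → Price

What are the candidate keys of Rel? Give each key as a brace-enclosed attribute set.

{Address, AgentID, OwnerID}

Attributes never on any right-hand side: {Address, AgentID, OwnerID} — every candidate key must contain all of them.
Closure of {Address, AgentID, OwnerID} is {Address, AgentID, Bedrooms, City, OwnerID, Price}, the whole schema; {Address, AgentID, OwnerID} is a candidate key.
No smaller or unrelated set reaches every attribute, so there are no other keys.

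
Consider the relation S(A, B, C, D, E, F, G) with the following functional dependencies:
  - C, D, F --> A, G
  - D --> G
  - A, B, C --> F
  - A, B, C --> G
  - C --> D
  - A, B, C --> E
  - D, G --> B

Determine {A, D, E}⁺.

{A, B, D, E, G}

Start with {A, D, E}.
D --> G applies; add {G} → now {A, D, E, G}.
D, G --> B applies; add {B} → now {A, B, D, E, G}.
No further FD applies.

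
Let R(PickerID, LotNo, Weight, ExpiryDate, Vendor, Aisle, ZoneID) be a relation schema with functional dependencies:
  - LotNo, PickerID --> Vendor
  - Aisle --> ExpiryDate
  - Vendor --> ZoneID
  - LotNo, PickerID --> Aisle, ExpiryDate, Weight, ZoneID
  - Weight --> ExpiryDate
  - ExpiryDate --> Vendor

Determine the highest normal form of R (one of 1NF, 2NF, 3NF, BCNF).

Candidate key: {LotNo, PickerID}. Prime attributes: {LotNo, PickerID}.
For Aisle --> ExpiryDate we have {Aisle}⁺ = {Aisle, ExpiryDate, Vendor, ZoneID}; {Aisle} is not a superkey, so BCNF fails.
Because {ExpiryDate} is non-prime and the left side of Aisle --> ExpiryDate is not a superkey, the relation is not in 3NF.
No proper subset of a key has a non-prime attribute in its closure, so there is no partial dependency; 2NF holds.

2NF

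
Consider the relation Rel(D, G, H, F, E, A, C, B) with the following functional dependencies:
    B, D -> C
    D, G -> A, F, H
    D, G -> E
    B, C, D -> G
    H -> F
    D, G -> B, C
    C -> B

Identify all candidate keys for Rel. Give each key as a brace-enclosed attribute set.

{B, D}, {C, D}, {D, G}

{D} never appears on the right of any FD, so every key must include it.
{B, D}⁺ = {A, B, C, D, E, F, G, H}, which is every attribute, so {B, D} is a candidate key.
{C, D}⁺ = {A, B, C, D, E, F, G, H}, which is every attribute, so {C, D} is a candidate key.
{D, G}⁺ = {A, B, C, D, E, F, G, H}, which is every attribute, so {D, G} is a candidate key.
These are minimal and exhaustive — every other superkey contains one of them.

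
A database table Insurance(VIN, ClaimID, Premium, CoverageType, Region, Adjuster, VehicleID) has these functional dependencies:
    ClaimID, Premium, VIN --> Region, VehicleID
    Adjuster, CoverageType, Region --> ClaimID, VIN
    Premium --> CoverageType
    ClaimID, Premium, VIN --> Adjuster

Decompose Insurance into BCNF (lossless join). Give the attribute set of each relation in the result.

{Adjuster, ClaimID, CoverageType, Region, VIN}; {Adjuster, Premium, Region, VehicleID}; {CoverageType, Premium}

Candidate keys of the original relation: {Adjuster, Premium, Region}, {ClaimID, Premium, VIN}.
{Adjuster, ClaimID, CoverageType, Premium, Region, VIN, VehicleID}: {Adjuster, CoverageType, Region} determines {Adjuster, ClaimID, CoverageType, Region, VIN} here but is not a superkey — split on Adjuster, CoverageType, Region --> ClaimID, VIN, giving {Adjuster, ClaimID, CoverageType, Region, VIN} and {Adjuster, CoverageType, Premium, Region, VehicleID}.
{Adjuster, ClaimID, CoverageType, Region, VIN} is in BCNF.
{Adjuster, CoverageType, Premium, Region, VehicleID}: {Premium} determines {CoverageType, Premium} here but is not a superkey — split on Premium --> CoverageType, giving {CoverageType, Premium} and {Adjuster, Premium, Region, VehicleID}.
{CoverageType, Premium} is in BCNF.
{Adjuster, Premium, Region, VehicleID} is in BCNF.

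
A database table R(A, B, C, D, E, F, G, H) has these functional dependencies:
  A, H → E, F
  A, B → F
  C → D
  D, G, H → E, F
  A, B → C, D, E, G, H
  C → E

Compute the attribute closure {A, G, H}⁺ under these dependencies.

{A, E, F, G, H}

Start with {A, G, H}.
A, H → E, F applies; add {E, F} → now {A, E, F, G, H}.
No further FD applies.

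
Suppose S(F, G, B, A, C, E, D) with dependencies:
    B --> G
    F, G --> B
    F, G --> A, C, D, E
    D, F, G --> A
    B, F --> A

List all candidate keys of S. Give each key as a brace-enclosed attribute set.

{B, F}, {F, G}

{F} never appears on the right of any FD, so every key must include it.
Closure of {B, F} is {A, B, C, D, E, F, G}, the whole schema; {B, F} is a candidate key.
Closure of {F, G} is {A, B, C, D, E, F, G}, the whole schema; {F, G} is a candidate key.
These are minimal and exhaustive — every other superkey contains one of them.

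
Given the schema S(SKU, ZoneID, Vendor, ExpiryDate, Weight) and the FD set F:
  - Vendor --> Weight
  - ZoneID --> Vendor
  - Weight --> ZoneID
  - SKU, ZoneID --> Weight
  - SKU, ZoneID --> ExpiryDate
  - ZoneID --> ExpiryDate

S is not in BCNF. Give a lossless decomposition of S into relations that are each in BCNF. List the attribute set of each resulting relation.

{ExpiryDate, Vendor, Weight, ZoneID}; {SKU, Vendor}

Candidate keys of the original relation: {SKU, Vendor}, {SKU, Weight}, {SKU, ZoneID}.
{ExpiryDate, SKU, Vendor, Weight, ZoneID}: {Vendor} determines {ExpiryDate, Vendor, Weight, ZoneID} here but is not a superkey — split on Vendor --> ExpiryDate, Weight, ZoneID, giving {ExpiryDate, Vendor, Weight, ZoneID} and {SKU, Vendor}.
{ExpiryDate, Vendor, Weight, ZoneID} is in BCNF.
{SKU, Vendor} is in BCNF.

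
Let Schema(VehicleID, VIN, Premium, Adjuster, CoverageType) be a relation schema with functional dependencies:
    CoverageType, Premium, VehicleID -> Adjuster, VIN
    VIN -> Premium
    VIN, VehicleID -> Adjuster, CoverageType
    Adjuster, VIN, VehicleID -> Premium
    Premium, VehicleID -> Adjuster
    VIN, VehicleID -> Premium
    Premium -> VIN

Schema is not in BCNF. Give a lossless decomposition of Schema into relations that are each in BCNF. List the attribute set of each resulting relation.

{Adjuster, CoverageType, VIN, VehicleID}; {Premium, VIN}

Candidate keys of the original relation: {Premium, VehicleID}, {VIN, VehicleID}.
{Adjuster, CoverageType, Premium, VIN, VehicleID}: {VIN} determines {Premium, VIN} here but is not a superkey — split on VIN -> Premium, giving {Premium, VIN} and {Adjuster, CoverageType, VIN, VehicleID}.
{Premium, VIN}: every determinant is a superkey — BCNF.
{Adjuster, CoverageType, VIN, VehicleID}: every determinant is a superkey — BCNF.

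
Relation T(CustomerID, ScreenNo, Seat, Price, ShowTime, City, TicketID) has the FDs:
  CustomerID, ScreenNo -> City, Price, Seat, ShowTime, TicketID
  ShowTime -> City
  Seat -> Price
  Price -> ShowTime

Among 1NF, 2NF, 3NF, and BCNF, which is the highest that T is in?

2NF

Candidate key: {CustomerID, ScreenNo}. Prime attributes: {CustomerID, ScreenNo}.
For ShowTime -> City we have {ShowTime}⁺ = {City, ShowTime}; {ShowTime} is not a superkey, so BCNF fails.
ShowTime -> City determines the non-prime attribute {City} from a non-superkey — 3NF is violated.
No proper subset of a key has a non-prime attribute in its closure, so there is no partial dependency; 2NF holds.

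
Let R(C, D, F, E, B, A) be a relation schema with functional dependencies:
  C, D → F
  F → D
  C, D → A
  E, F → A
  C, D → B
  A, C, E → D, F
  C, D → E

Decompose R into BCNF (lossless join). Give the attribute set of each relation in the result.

Candidate keys of the original relation: {A, C, E}, {C, D}, {C, F}.
Within {A, B, C, D, E, F}: {F}⁺ ∩ {A, B, C, D, E, F} = {D, F}, not the whole set, so F → D violates BCNF; decompose into {D, F} and {A, B, C, E, F}.
{D, F}: every determinant is a superkey — BCNF.
Within {A, B, C, E, F}: {E, F}⁺ ∩ {A, B, C, E, F} = {A, E, F}, not the whole set, so E, F → A violates BCNF; decompose into {A, E, F} and {B, C, E, F}.
{A, E, F}: every determinant is a superkey — BCNF.
{B, C, E, F}: every determinant is a superkey — BCNF.

{A, E, F}; {B, C, E, F}; {D, F}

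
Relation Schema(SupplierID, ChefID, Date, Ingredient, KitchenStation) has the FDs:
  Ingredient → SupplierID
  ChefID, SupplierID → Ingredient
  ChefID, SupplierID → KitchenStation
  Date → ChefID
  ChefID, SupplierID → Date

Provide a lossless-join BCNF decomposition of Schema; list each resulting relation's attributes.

{ChefID, Date}; {Date, Ingredient, KitchenStation}; {Ingredient, SupplierID}

Candidate keys of the original relation: {ChefID, Ingredient}, {ChefID, SupplierID}, {Date, Ingredient}, {Date, SupplierID}.
Within {ChefID, Date, Ingredient, KitchenStation, SupplierID}: {Ingredient}⁺ ∩ {ChefID, Date, Ingredient, KitchenStation, SupplierID} = {Ingredient, SupplierID}, not the whole set, so Ingredient → SupplierID violates BCNF; decompose into {Ingredient, SupplierID} and {ChefID, Date, Ingredient, KitchenStation}.
{Ingredient, SupplierID}: every determinant is a superkey — BCNF.
Within {ChefID, Date, Ingredient, KitchenStation}: {Date}⁺ ∩ {ChefID, Date, Ingredient, KitchenStation} = {ChefID, Date}, not the whole set, so Date → ChefID violates BCNF; decompose into {ChefID, Date} and {Date, Ingredient, KitchenStation}.
{ChefID, Date}: every determinant is a superkey — BCNF.
{Date, Ingredient, KitchenStation}: every determinant is a superkey — BCNF.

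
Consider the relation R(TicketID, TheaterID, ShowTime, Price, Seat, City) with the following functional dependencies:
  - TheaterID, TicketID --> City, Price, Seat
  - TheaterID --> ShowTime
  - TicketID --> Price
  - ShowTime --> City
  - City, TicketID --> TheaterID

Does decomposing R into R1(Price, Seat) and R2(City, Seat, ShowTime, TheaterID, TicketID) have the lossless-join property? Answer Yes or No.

The shared attributes are {Seat} and {Seat}⁺ = {Seat}.
R1 ⊄ {Seat} and R2 ⊄ {Seat}, so the split is lossy.

No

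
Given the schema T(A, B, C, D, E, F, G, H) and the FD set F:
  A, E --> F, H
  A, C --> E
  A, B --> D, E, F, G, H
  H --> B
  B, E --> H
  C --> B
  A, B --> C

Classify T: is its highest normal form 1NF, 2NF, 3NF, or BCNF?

3NF

Candidate keys: {A, B}, {A, C}, {A, E}, {A, H}. Prime attributes: {A, B, C, E, H}.
For H --> B we have {H}⁺ = {B, H}; {H} is not a superkey, so BCNF fails.
Since {B} ⊆ prime attributes and every other non-superkey FD also has a prime right side, the schema is in 3NF.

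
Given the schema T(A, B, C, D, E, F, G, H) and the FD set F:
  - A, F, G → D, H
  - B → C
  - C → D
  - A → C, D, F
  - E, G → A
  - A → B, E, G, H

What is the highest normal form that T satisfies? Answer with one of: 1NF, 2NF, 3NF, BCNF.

Candidate keys: {A}, {E, G}. Prime attributes: {A, E, G}.
B → C breaks BCNF: {B}⁺ = {B, C, D}, so {B} is not a superkey.
B → C has non-prime {C} on the right and a non-superkey on the left, so 3NF fails.
No proper subset of a key has a non-prime attribute in its closure, so there is no partial dependency; 2NF holds.

2NF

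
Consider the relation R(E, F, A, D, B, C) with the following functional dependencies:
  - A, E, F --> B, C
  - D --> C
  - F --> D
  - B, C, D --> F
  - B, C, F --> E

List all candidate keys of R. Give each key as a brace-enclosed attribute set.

No FD produces {A}, so it must be in every candidate key.
{A, B, D}⁺ = {A, B, C, D, E, F}, which is every attribute, so {A, B, D} is a candidate key.
{A, B, F}⁺ = {A, B, C, D, E, F}, which is every attribute, so {A, B, F} is a candidate key.
{A, E, F}⁺ = {A, B, C, D, E, F}, which is every attribute, so {A, E, F} is a candidate key.
Any other superkey properly contains one of these, so there are no further candidate keys.

{A, B, D}, {A, B, F}, {A, E, F}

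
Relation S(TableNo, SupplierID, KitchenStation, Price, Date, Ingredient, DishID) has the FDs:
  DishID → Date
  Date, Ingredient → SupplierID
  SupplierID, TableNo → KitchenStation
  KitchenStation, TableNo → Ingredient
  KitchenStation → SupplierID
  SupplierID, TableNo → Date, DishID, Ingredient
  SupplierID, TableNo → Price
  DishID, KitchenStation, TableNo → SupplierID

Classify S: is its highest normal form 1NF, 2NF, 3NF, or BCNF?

3NF

Candidate keys: {Date, Ingredient, TableNo}, {DishID, Ingredient, TableNo}, {KitchenStation, TableNo}, {SupplierID, TableNo}. Prime attributes: {Date, DishID, Ingredient, KitchenStation, SupplierID, TableNo}.
DishID → Date breaks BCNF: {DishID}⁺ = {Date, DishID}, so {DishID} is not a superkey.
Since {Date} ⊆ prime attributes and every other non-superkey FD also has a prime right side, the schema is in 3NF.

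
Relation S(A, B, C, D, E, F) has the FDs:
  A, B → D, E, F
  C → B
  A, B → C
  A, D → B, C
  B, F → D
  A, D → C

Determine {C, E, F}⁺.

Start with {C, E, F}.
C → B applies; add {B} → now {B, C, E, F}.
B, F → D applies; add {D} → now {B, C, D, E, F}.
No further FD applies.

{B, C, D, E, F}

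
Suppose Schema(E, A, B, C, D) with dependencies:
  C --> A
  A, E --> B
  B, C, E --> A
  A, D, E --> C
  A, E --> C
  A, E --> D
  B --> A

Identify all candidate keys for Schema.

{A, E}, {B, E}, {C, E}

{E} never appears on the right of any FD, so every key must include it.
Closure of {A, E} is {A, B, C, D, E}, the whole schema; {A, E} is a candidate key.
Closure of {B, E} is {A, B, C, D, E}, the whole schema; {B, E} is a candidate key.
Closure of {C, E} is {A, B, C, D, E}, the whole schema; {C, E} is a candidate key.
Any other superkey properly contains one of these, so there are no further candidate keys.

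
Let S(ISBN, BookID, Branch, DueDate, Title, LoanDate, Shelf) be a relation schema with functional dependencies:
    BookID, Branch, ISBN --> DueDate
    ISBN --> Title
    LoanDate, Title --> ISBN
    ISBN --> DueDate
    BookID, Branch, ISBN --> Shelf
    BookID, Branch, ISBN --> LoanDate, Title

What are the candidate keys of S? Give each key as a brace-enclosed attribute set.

{BookID, Branch, ISBN}, {BookID, Branch, LoanDate, Title}

Attributes never on any right-hand side: {BookID, Branch} — every candidate key must contain all of them.
{BookID, Branch, ISBN}⁺ = {BookID, Branch, DueDate, ISBN, LoanDate, Shelf, Title} — all of the relation — so {BookID, Branch, ISBN} is a candidate key.
{BookID, Branch, LoanDate, Title}⁺ = {BookID, Branch, DueDate, ISBN, LoanDate, Shelf, Title} — all of the relation — so {BookID, Branch, LoanDate, Title} is a candidate key.
No proper subset of any of these is a key, and no other minimal superkey exists.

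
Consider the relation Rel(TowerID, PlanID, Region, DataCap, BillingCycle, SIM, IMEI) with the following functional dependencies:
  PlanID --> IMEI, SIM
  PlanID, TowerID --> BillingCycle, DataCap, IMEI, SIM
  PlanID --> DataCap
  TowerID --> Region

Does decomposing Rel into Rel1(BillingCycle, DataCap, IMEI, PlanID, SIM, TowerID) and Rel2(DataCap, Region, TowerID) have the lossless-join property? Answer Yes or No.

Yes

Common attributes: {DataCap, TowerID}; their closure is {DataCap, Region, TowerID}.
Since Rel2 ⊆ {DataCap, Region, TowerID}, the intersection is a superkey of Rel2; the decomposition is lossless.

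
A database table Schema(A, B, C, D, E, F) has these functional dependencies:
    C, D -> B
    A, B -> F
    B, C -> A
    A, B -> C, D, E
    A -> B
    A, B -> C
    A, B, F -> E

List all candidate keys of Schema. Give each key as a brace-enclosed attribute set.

{A}⁺ = {A, B, C, D, E, F} — all of the relation — so {A} is a candidate key.
{B, C}⁺ = {A, B, C, D, E, F} — all of the relation — so {B, C} is a candidate key.
{C, D}⁺ = {A, B, C, D, E, F} — all of the relation — so {C, D} is a candidate key.
These are minimal and exhaustive — every other superkey contains one of them.

{A}, {B, C}, {C, D}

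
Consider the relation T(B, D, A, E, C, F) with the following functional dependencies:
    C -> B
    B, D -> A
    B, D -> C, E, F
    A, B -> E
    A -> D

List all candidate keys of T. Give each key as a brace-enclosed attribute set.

{A, B} is a candidate key since {A, B}⁺ = {A, B, C, D, E, F} covers every attribute.
{A, C} is a candidate key since {A, C}⁺ = {A, B, C, D, E, F} covers every attribute.
{B, D} is a candidate key since {B, D}⁺ = {A, B, C, D, E, F} covers every attribute.
{C, D} is a candidate key since {C, D}⁺ = {A, B, C, D, E, F} covers every attribute.
These are minimal and exhaustive — every other superkey contains one of them.

{A, B}, {A, C}, {B, D}, {C, D}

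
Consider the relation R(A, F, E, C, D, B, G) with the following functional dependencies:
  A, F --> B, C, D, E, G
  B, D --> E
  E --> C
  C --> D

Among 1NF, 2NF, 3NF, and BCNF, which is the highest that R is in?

2NF

Candidate key: {A, F}. Prime attributes: {A, F}.
B, D --> E breaks BCNF: {B, D}⁺ = {B, C, D, E}, so {B, D} is not a superkey.
B, D --> E has non-prime {E} on the right and a non-superkey on the left, so 3NF fails.
No proper subset of a key has a non-prime attribute in its closure, so there is no partial dependency; 2NF holds.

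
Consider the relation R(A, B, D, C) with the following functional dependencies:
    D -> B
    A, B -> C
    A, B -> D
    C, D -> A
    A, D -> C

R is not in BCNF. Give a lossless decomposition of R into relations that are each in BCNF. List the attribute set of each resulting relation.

Candidate keys of the original relation: {A, B}, {A, D}, {C, D}.
{A, B, C, D}: {D} determines {B, D} here but is not a superkey — split on D -> B, giving {B, D} and {A, C, D}.
{B, D}: every determinant is a superkey — BCNF.
{A, C, D}: every determinant is a superkey — BCNF.

{A, C, D}; {B, D}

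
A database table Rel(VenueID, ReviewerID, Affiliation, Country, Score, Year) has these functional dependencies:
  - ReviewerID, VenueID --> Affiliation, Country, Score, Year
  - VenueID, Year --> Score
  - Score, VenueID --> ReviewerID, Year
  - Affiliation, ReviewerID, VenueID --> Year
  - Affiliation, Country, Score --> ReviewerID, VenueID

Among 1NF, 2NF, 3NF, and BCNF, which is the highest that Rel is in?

BCNF

Candidate keys: {Affiliation, Country, Score}, {ReviewerID, VenueID}, {Score, VenueID}, {VenueID, Year}. Prime attributes: {Affiliation, Country, ReviewerID, Score, VenueID, Year}.
Every FD has a superkey on the left, so the relation is in BCNF.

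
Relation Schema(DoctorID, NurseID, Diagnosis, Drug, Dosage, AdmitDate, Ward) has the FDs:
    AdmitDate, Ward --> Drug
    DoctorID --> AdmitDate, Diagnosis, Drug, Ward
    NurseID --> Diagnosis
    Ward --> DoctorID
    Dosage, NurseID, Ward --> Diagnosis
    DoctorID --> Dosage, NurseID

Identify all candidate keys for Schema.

{DoctorID}⁺ = {AdmitDate, Diagnosis, DoctorID, Dosage, Drug, NurseID, Ward} — all of the relation — so {DoctorID} is a candidate key.
{Ward}⁺ = {AdmitDate, Diagnosis, DoctorID, Dosage, Drug, NurseID, Ward} — all of the relation — so {Ward} is a candidate key.
No proper subset of any of these is a key, and no other minimal superkey exists.

{DoctorID}, {Ward}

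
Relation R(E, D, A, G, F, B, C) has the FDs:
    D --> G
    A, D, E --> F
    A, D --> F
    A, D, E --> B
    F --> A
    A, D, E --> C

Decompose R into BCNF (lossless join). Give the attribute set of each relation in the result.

Candidate keys of the original relation: {A, D, E}, {D, E, F}.
Within {A, B, C, D, E, F, G}: {D}⁺ ∩ {A, B, C, D, E, F, G} = {D, G}, not the whole set, so D --> G violates BCNF; decompose into {D, G} and {A, B, C, D, E, F}.
{D, G} has no BCNF violation.
Within {A, B, C, D, E, F}: {A, D}⁺ ∩ {A, B, C, D, E, F} = {A, D, F}, not the whole set, so A, D --> F violates BCNF; decompose into {A, D, F} and {A, B, C, D, E}.
Within {A, D, F}: {F}⁺ ∩ {A, D, F} = {A, F}, not the whole set, so F --> A violates BCNF; decompose into {A, F} and {D, F}.
{A, F} has no BCNF violation.
{D, F} has no BCNF violation.
{A, B, C, D, E} has no BCNF violation.

{A, B, C, D, E}; {A, F}; {D, F}; {D, G}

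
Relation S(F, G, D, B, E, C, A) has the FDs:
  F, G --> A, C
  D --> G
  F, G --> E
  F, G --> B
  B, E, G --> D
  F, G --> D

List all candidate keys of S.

{F} never appears on the right of any FD, so every key must include it.
{D, F}⁺ = {A, B, C, D, E, F, G} — all of the relation — so {D, F} is a candidate key.
{F, G}⁺ = {A, B, C, D, E, F, G} — all of the relation — so {F, G} is a candidate key.
Any other superkey properly contains one of these, so there are no further candidate keys.

{D, F}, {F, G}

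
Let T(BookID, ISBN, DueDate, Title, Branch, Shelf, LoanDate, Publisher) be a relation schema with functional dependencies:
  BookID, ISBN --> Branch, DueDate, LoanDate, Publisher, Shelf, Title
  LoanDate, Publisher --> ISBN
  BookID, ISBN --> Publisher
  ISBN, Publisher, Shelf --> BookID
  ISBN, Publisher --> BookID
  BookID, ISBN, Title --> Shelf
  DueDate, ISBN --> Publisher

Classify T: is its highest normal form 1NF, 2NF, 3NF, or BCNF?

BCNF

Candidate keys: {BookID, ISBN}, {DueDate, ISBN}, {ISBN, Publisher}, {LoanDate, Publisher}. Prime attributes: {BookID, DueDate, ISBN, LoanDate, Publisher}.
Every FD has a superkey on the left, so the relation is in BCNF.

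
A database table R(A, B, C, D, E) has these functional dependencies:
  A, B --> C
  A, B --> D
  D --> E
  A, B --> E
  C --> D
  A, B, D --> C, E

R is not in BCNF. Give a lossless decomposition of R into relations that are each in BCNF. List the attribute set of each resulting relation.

Candidate key of the original relation: {A, B}.
In {A, B, C, D, E}, {D} is not a superkey ({D}⁺ restricted to this set is {D, E}), so split on D --> E into {D, E} and {A, B, C, D}.
{D, E} is in BCNF.
In {A, B, C, D}, {C} is not a superkey ({C}⁺ restricted to this set is {C, D}), so split on C --> D into {C, D} and {A, B, C}.
{C, D} is in BCNF.
{A, B, C} is in BCNF.

{A, B, C}; {C, D}; {D, E}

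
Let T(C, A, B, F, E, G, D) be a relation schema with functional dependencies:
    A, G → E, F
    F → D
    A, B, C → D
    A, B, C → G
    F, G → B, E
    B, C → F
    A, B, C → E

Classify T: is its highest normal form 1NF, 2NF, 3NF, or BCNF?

Candidate keys: {A, B, C}, {A, C, G}. Prime attributes: {A, B, C, G}.
For A, G → E, F we have {A, G}⁺ = {A, B, D, E, F, G}; {A, G} is not a superkey, so BCNF fails.
A, G → E, F determines the non-prime attributes {E, F} from a non-superkey — 3NF is violated.
Since {B, C} ⊂ {A, B, C} and {B, C}⁺ ⊇ {D, F} with {D, F} non-prime, there is a partial dependency; 2NF fails.

1NF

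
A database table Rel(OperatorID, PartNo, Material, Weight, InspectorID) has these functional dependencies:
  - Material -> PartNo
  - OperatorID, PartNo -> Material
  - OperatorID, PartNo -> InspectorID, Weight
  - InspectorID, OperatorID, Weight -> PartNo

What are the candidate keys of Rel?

Attributes never on any right-hand side: {OperatorID} — every candidate key must contain it.
{Material, OperatorID}⁺ = {InspectorID, Material, OperatorID, PartNo, Weight}, which is every attribute, so {Material, OperatorID} is a candidate key.
{OperatorID, PartNo}⁺ = {InspectorID, Material, OperatorID, PartNo, Weight}, which is every attribute, so {OperatorID, PartNo} is a candidate key.
{InspectorID, OperatorID, Weight}⁺ = {InspectorID, Material, OperatorID, PartNo, Weight}, which is every attribute, so {InspectorID, OperatorID, Weight} is a candidate key.
No proper subset of any of these is a key, and no other minimal superkey exists.

{InspectorID, OperatorID, Weight}, {Material, OperatorID}, {OperatorID, PartNo}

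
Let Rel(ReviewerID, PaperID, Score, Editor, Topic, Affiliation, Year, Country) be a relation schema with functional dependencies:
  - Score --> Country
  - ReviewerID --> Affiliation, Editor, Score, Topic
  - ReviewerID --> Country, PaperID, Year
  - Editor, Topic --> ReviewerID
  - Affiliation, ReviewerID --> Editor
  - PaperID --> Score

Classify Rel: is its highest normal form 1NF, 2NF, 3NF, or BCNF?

2NF

Candidate keys: {Editor, Topic}, {ReviewerID}. Prime attributes: {Editor, ReviewerID, Topic}.
Score --> Country: {Score}⁺ = {Country, Score}, which is not all of the attributes, so the left side is not a superkey — BCNF is violated.
Score --> Country has non-prime {Country} on the right and a non-superkey on the left, so 3NF fails.
No non-prime attribute depends on a proper subset of any candidate key, so 2NF holds.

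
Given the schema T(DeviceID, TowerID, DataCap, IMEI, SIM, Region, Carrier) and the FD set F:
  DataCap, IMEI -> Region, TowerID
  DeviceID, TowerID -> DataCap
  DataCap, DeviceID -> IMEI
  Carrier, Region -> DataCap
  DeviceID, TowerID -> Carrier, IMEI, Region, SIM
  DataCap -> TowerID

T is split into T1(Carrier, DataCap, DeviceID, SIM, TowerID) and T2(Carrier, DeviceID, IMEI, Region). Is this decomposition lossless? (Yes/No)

T1 ∩ T2 = {Carrier, DeviceID}; its closure under F is {Carrier, DeviceID}.
Neither T1 nor T2 is contained in that closure, so the decomposition is lossy.

No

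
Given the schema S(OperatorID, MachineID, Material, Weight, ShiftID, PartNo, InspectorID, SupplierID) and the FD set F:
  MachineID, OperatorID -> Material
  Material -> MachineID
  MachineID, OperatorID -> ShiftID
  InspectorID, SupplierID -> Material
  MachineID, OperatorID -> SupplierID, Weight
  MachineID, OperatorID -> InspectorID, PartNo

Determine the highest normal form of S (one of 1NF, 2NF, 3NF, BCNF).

Candidate keys: {InspectorID, OperatorID, SupplierID}, {MachineID, OperatorID}, {Material, OperatorID}. Prime attributes: {InspectorID, MachineID, Material, OperatorID, SupplierID}.
For Material -> MachineID we have {Material}⁺ = {MachineID, Material}; {Material} is not a superkey, so BCNF fails.
But every attribute on its right side ({MachineID}) is prime, and the same holds for every other non-superkey FD, so 3NF still holds.

3NF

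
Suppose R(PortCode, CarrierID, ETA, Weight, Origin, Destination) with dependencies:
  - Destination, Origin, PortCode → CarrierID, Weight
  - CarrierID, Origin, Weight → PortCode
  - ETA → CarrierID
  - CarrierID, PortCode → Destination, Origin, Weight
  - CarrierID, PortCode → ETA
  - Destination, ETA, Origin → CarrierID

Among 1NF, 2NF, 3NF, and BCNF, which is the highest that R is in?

3NF

Candidate keys: {CarrierID, Origin, Weight}, {CarrierID, PortCode}, {Destination, Origin, PortCode}, {ETA, Origin, Weight}, {ETA, PortCode}. Prime attributes: {CarrierID, Destination, ETA, Origin, PortCode, Weight}.
ETA → CarrierID breaks BCNF: {ETA}⁺ = {CarrierID, ETA}, so {ETA} is not a superkey.
Its right-hand attributes {CarrierID} are all prime, as are those of every other non-superkey FD — the relation is in 3NF.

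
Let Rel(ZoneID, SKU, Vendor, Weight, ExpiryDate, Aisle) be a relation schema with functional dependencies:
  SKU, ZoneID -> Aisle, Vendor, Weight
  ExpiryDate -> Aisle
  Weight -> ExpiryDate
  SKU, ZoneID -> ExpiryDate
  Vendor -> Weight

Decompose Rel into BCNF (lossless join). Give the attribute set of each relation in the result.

{Aisle, ExpiryDate}; {ExpiryDate, Weight}; {SKU, Vendor, ZoneID}; {Vendor, Weight}

Candidate key of the original relation: {SKU, ZoneID}.
{Aisle, ExpiryDate, SKU, Vendor, Weight, ZoneID}: {ExpiryDate} determines {Aisle, ExpiryDate} here but is not a superkey — split on ExpiryDate -> Aisle, giving {Aisle, ExpiryDate} and {ExpiryDate, SKU, Vendor, Weight, ZoneID}.
{Aisle, ExpiryDate} is in BCNF.
{ExpiryDate, SKU, Vendor, Weight, ZoneID}: {Weight} determines {ExpiryDate, Weight} here but is not a superkey — split on Weight -> ExpiryDate, giving {ExpiryDate, Weight} and {SKU, Vendor, Weight, ZoneID}.
{ExpiryDate, Weight} is in BCNF.
{SKU, Vendor, Weight, ZoneID}: {Vendor} determines {Vendor, Weight} here but is not a superkey — split on Vendor -> Weight, giving {Vendor, Weight} and {SKU, Vendor, ZoneID}.
{Vendor, Weight} is in BCNF.
{SKU, Vendor, ZoneID} is in BCNF.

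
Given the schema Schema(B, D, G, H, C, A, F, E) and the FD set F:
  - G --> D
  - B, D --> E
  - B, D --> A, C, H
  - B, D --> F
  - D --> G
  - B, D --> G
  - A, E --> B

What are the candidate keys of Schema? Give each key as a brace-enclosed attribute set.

{A, D, E}, {A, E, G}, {B, D}, {B, G}

{B, D}⁺ = {A, B, C, D, E, F, G, H}, which is every attribute, so {B, D} is a candidate key.
{B, G}⁺ = {A, B, C, D, E, F, G, H}, which is every attribute, so {B, G} is a candidate key.
{A, D, E}⁺ = {A, B, C, D, E, F, G, H}, which is every attribute, so {A, D, E} is a candidate key.
{A, E, G}⁺ = {A, B, C, D, E, F, G, H}, which is every attribute, so {A, E, G} is a candidate key.
These are minimal and exhaustive — every other superkey contains one of them.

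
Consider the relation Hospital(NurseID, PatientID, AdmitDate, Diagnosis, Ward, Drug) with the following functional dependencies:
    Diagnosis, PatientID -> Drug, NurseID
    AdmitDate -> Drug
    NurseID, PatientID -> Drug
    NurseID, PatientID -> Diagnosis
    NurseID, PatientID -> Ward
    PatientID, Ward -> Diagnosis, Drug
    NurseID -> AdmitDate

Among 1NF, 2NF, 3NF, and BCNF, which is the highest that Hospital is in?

Candidate keys: {Diagnosis, PatientID}, {NurseID, PatientID}, {PatientID, Ward}. Prime attributes: {Diagnosis, NurseID, PatientID, Ward}.
AdmitDate -> Drug breaks BCNF: {AdmitDate}⁺ = {AdmitDate, Drug}, so {AdmitDate} is not a superkey.
Because {Drug} is non-prime and the left side of AdmitDate -> Drug is not a superkey, the relation is not in 3NF.
{NurseID} is a proper subset of the key {NurseID, PatientID}, and {NurseID}⁺ contains the non-prime attributes {AdmitDate, Drug} — a partial dependency, so 2NF is violated.

1NF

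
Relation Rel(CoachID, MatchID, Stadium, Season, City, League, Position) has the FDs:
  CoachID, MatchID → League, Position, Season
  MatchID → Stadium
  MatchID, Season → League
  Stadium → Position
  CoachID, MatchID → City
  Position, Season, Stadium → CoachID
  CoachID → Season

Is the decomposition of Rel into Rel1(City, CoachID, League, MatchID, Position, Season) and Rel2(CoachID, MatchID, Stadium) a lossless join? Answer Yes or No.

Yes

Rel1 ∩ Rel2 = {CoachID, MatchID}; its closure under F is {City, CoachID, League, MatchID, Position, Season, Stadium}.
Since Rel1 ⊆ {City, CoachID, League, MatchID, Position, Season, Stadium}, the intersection is a superkey of Rel1; the decomposition is lossless.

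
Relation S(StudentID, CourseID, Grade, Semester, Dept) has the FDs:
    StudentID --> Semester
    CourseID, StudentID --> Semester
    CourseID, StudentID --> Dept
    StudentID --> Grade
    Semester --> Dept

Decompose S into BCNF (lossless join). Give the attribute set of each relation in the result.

{CourseID, StudentID}; {Dept, Semester}; {Grade, Semester, StudentID}

Candidate key of the original relation: {CourseID, StudentID}.
In {CourseID, Dept, Grade, Semester, StudentID}, {StudentID} is not a superkey ({StudentID}⁺ restricted to this set is {Dept, Grade, Semester, StudentID}), so split on StudentID --> Dept, Grade, Semester into {Dept, Grade, Semester, StudentID} and {CourseID, StudentID}.
In {Dept, Grade, Semester, StudentID}, {Semester} is not a superkey ({Semester}⁺ restricted to this set is {Dept, Semester}), so split on Semester --> Dept into {Dept, Semester} and {Grade, Semester, StudentID}.
{Dept, Semester} is in BCNF.
{Grade, Semester, StudentID} is in BCNF.
{CourseID, StudentID} is in BCNF.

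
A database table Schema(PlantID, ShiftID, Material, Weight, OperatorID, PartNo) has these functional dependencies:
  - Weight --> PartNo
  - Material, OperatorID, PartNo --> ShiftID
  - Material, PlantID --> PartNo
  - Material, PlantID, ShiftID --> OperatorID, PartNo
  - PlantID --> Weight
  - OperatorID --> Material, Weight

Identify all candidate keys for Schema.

{PlantID} never appears on the right of any FD, so every key must include it.
{OperatorID, PlantID}⁺ = {Material, OperatorID, PartNo, PlantID, ShiftID, Weight}, which is every attribute, so {OperatorID, PlantID} is a candidate key.
{Material, PlantID, ShiftID}⁺ = {Material, OperatorID, PartNo, PlantID, ShiftID, Weight}, which is every attribute, so {Material, PlantID, ShiftID} is a candidate key.
These are minimal and exhaustive — every other superkey contains one of them.

{Material, PlantID, ShiftID}, {OperatorID, PlantID}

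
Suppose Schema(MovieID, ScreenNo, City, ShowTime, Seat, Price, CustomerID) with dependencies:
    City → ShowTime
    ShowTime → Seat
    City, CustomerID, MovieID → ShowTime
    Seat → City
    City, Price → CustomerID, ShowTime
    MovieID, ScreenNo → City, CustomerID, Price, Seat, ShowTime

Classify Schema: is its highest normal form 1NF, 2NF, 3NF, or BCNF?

Candidate key: {MovieID, ScreenNo}. Prime attributes: {MovieID, ScreenNo}.
City → ShowTime breaks BCNF: {City}⁺ = {City, Seat, ShowTime}, so {City} is not a superkey.
Because {ShowTime} is non-prime and the left side of City → ShowTime is not a superkey, the relation is not in 3NF.
Checking every proper subset of each key, none determines a non-prime attribute — 2NF is satisfied.

2NF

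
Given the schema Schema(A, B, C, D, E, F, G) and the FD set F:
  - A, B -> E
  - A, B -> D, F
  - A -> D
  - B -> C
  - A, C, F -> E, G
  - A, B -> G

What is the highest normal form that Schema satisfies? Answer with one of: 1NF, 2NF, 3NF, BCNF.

Candidate key: {A, B}. Prime attributes: {A, B}.
A -> D: {A}⁺ = {A, D}, which is not all of the attributes, so the left side is not a superkey — BCNF is violated.
A -> D has non-prime {D} on the right and a non-superkey on the left, so 3NF fails.
The proper key subset {A} of {A, B} determines non-prime {D}, so the relation is not even in 2NF.

1NF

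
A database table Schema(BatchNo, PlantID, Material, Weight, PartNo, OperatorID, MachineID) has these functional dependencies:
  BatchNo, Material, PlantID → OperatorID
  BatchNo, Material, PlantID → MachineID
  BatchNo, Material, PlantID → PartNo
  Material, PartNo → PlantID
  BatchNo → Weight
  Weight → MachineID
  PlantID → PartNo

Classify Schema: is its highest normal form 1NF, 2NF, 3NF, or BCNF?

Candidate keys: {BatchNo, Material, PartNo}, {BatchNo, Material, PlantID}. Prime attributes: {BatchNo, Material, PartNo, PlantID}.
Material, PartNo → PlantID: {Material, PartNo}⁺ = {Material, PartNo, PlantID}, which is not all of the attributes, so the left side is not a superkey — BCNF is violated.
BatchNo → Weight determines the non-prime attribute {Weight} from a non-superkey — 3NF is violated.
Since {BatchNo} ⊂ {BatchNo, Material, PartNo} and {BatchNo}⁺ ⊇ {MachineID, Weight} with {MachineID, Weight} non-prime, there is a partial dependency; 2NF fails.

1NF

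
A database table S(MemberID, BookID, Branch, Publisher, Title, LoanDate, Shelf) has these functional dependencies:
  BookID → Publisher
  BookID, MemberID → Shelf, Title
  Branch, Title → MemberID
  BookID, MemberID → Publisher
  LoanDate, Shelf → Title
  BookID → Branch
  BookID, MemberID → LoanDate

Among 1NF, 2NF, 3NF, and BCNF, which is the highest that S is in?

1NF

Candidate keys: {BookID, LoanDate, Shelf}, {BookID, MemberID}, {BookID, Title}. Prime attributes: {BookID, LoanDate, MemberID, Shelf, Title}.
BookID → Publisher: {BookID}⁺ = {BookID, Branch, Publisher}, which is not all of the attributes, so the left side is not a superkey — BCNF is violated.
BookID → Publisher has non-prime {Publisher} on the right and a non-superkey on the left, so 3NF fails.
The proper key subset {BookID} of {BookID, MemberID} determines non-prime {Branch, Publisher}, so the relation is not even in 2NF.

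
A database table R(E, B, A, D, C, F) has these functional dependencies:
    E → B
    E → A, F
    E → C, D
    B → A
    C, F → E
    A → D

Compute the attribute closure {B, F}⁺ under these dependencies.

Start with {B, F}.
B → A applies; add {A} → now {A, B, F}.
A → D applies; add {D} → now {A, B, D, F}.
No further FD applies.

{A, B, D, F}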